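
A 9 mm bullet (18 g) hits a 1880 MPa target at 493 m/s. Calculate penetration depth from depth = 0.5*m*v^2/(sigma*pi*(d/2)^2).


A = pi*(d/2)^2 = pi*(9/2)^2 = 63.6173 mm^2
E = 0.5*m*v^2 = 0.5*0.018*493^2 = 2187.44 J
depth = E/(sigma*A) = 2187.44 J / (1880 MPa * 63.6173 mm^2) = 2187.44/(1880 * 63.6173) m = 0.0182896 m ≈ 18.29 mm

18.29 mm


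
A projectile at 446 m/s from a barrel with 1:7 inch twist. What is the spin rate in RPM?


twist_m = 7*0.0254 = 0.1778 m
spin = v/twist = 446/0.1778 = 2508.436 rev/s
RPM = spin*60 = 2508.436*60 ≈ 150506 RPM

150506 RPM


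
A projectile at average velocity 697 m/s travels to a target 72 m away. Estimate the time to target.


t = d/v = 72/697 = 0.1033 s

0.1033 s


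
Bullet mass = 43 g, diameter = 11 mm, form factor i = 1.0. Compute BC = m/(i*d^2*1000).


BC = m/(i*d^2*1000) = 43/(1.0 * 11^2 * 1000) = 0.0003554

0.0003554


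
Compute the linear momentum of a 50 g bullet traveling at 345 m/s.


p = m*v = 0.05*345 = 17.25 kg·m/s

17.25 kg·m/s


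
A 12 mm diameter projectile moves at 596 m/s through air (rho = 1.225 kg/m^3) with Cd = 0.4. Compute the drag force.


A = pi*(d/2)^2 = pi*(12/2000)^2 = 1.13097e-04 m^2
Fd = 0.5*Cd*rho*A*v^2 = 0.5*0.4*1.225*1.13097e-04*596^2 = 9.843 N

9.843 N


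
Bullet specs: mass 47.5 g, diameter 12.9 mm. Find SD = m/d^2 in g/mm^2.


SD = m/d^2 = 47.5/12.9^2 = 0.2854 g/mm^2

0.2854 g/mm^2


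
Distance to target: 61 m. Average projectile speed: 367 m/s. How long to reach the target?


t = d/v = 61/367 = 0.1662 s

0.1662 s


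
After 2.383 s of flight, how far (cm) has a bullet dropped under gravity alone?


drop = 0.5*g*t^2 = 0.5*9.81*2.383^2 = 27.854 m ≈ 2785 cm

2785 cm


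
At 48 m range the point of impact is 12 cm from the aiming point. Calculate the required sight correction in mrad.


1 mrad subtends 1 cm per 10 m of range, so adj = error_cm / (dist_m / 10) = 12 / (48/10) = 2.5 mrad

2.5 mrad


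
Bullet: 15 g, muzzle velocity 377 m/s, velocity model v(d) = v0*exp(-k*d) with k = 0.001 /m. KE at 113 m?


v = v0*exp(-k*d) = 377*exp(-0.001*113) = 336.718 m/s
E = 0.5*m*v^2 = 0.5*0.015*336.718^2 = 850.3 J

850.3 J


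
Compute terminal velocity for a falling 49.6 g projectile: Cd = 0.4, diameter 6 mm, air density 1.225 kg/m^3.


A = pi*(d/2)^2 = pi*(6/2000)^2 = 2.82743e-05 m^2
vt = sqrt(2mg/(Cd*rho*A)) = sqrt(2*0.0496*9.81/(0.4 * 1.225 * 2.82743e-05)) = 265 m/s

265 m/s


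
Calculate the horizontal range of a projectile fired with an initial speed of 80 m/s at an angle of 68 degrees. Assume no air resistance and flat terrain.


R = v0^2 * sin(2*theta) / g = 80^2 * sin(2*68°) / 9.81 = 453.2 m

453.2 m


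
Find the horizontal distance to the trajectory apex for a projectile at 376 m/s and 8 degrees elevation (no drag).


R = v0^2*sin(2*theta)/g = 376^2*sin(2*8°)/9.81 = 3972.32 m
apex_dist = R/2 = 3972.32/2 = 1986 m

1986 m


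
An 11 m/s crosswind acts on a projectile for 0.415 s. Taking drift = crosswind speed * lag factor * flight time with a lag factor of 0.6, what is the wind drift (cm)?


drift = v_wind * lag * t = 11 * 0.6 * 0.415 = 2.739 m ≈ 273.9 cm

273.9 cm


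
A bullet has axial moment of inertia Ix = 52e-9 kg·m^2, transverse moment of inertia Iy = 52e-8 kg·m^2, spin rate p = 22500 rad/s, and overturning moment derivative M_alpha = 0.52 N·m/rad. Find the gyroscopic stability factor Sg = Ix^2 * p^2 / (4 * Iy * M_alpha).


Sg = Ix^2 * p^2 / (4 * Iy * M_alpha) = (52e-9)^2 * 22500^2 / (4 * 52e-8 * 0.52) = 1.266

1.266


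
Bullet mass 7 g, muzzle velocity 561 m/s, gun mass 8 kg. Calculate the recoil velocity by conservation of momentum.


v_recoil = m_p * v_p / m_gun = 0.007 * 561 / 8 = 0.4909 m/s

0.4909 m/s


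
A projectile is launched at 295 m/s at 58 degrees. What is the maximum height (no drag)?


H = (v0*sin(theta))^2 / (2g) = (295*sin(58°))^2 / (2*9.81) = 3190 m

3190 m


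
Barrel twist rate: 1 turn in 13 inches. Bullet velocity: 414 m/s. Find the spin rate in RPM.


twist_m = 13*0.0254 = 0.3302 m
spin = v/twist = 414/0.3302 = 1253.786 rev/s
RPM = spin*60 = 1253.786*60 ≈ 75227 RPM

75227 RPM


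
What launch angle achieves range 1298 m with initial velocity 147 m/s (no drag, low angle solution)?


sin(2*theta) = R*g/v0^2 = 1298*9.81/147^2 = 0.589263, theta = arcsin(0.589263)/2 = 18.05°

18.05 degrees


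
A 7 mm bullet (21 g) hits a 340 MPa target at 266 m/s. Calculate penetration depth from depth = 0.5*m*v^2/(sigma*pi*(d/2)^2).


A = pi*(d/2)^2 = pi*(7/2)^2 = 38.4845 mm^2
E = 0.5*m*v^2 = 0.5*0.021*266^2 = 742.938 J
depth = E/(sigma*A) = 742.938 J / (340 MPa * 38.4845 mm^2) = 742.938/(340 * 38.4845) m = 0.056779 m ≈ 56.78 mm

56.78 mm


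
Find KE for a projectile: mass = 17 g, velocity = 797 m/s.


E = 0.5*m*v^2 = 0.5*0.017*797^2 = 5399 J

5399 J


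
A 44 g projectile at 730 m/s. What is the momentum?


p = m*v = 0.044*730 = 32.12 kg·m/s

32.12 kg·m/s


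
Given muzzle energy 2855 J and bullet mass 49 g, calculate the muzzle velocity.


v = sqrt(2*E/m) = sqrt(2*2855/0.049) = 341.4 m/s

341.4 m/s


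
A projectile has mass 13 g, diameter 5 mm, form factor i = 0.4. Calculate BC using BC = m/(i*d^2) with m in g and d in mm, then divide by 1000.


BC = m/(i*d^2*1000) = 13/(0.4 * 5^2 * 1000) = 0.0013

0.0013


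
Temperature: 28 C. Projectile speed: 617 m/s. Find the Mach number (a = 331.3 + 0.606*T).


a = 331.3 + 0.606*(28) = 348.268 m/s
M = v/a = 617/348.268 = 1.772

1.772


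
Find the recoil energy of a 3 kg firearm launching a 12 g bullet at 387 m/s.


v_r = m_p*v_p/m_gun = 0.012*387/3 = 1.548 m/s, E_r = 0.5*m_gun*v_r^2 = 0.5*3*1.548^2 = 3.594 J

3.594 J


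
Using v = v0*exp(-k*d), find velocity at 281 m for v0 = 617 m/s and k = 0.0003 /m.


v = v0*exp(-k*d) = 617*exp(-0.0003*281) = 567.1 m/s

567.1 m/s


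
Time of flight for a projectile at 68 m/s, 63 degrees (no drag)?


T = 2*v0*sin(theta)/g = 2*68*sin(63°)/9.81 = 12.35 s

12.35 s


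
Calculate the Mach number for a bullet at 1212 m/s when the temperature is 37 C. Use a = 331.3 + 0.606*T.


a = 331.3 + 0.606*(37) = 353.722 m/s
M = v/a = 1212/353.722 = 3.426

3.426


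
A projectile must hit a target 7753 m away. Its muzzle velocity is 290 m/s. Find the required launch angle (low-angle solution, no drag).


sin(2*theta) = R*g/v0^2 = 7753*9.81/290^2 = 0.904363, theta = arcsin(0.904363)/2 = 32.37°

32.37 degrees


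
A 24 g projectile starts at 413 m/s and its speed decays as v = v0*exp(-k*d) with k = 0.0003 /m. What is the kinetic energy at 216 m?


v = v0*exp(-k*d) = 413*exp(-0.0003*216) = 387.086 m/s
E = 0.5*m*v^2 = 0.5*0.024*387.086^2 = 1798 J

1798 J


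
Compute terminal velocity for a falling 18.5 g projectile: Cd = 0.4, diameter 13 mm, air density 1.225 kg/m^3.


A = pi*(d/2)^2 = pi*(13/2000)^2 = 1.32732e-04 m^2
vt = sqrt(2mg/(Cd*rho*A)) = sqrt(2*0.0185*9.81/(0.4 * 1.225 * 1.32732e-04)) = 74.7 m/s

74.7 m/s


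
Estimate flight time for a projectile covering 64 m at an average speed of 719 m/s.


t = d/v = 64/719 = 0.08901 s

0.08901 s


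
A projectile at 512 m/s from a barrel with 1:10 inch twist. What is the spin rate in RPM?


twist_m = 10*0.0254 = 0.254 m
spin = v/twist = 512/0.254 = 2015.748 rev/s
RPM = spin*60 = 2015.748*60 ≈ 120945 RPM

120945 RPM


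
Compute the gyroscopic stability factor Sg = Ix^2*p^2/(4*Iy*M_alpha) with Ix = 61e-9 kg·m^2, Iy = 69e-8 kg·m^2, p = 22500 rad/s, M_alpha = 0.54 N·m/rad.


Sg = Ix^2 * p^2 / (4 * Iy * M_alpha) = (61e-9)^2 * 22500^2 / (4 * 69e-8 * 0.54) = 1.264

1.264


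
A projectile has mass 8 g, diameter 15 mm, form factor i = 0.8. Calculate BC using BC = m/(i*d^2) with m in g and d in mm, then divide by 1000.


BC = m/(i*d^2*1000) = 8/(0.8 * 15^2 * 1000) = 4.444e-05

4.444e-05


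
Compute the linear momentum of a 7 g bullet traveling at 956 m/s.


p = m*v = 0.007*956 = 6.692 kg·m/s

6.692 kg·m/s


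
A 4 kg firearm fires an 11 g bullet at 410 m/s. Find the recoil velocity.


v_recoil = m_p * v_p / m_gun = 0.011 * 410 / 4 = 1.127 m/s

1.127 m/s


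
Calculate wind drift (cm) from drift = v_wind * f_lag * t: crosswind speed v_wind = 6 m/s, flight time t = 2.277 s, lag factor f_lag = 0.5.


drift = v_wind * lag * t = 6 * 0.5 * 2.277 = 6.831 m ≈ 683.1 cm

683.1 cm


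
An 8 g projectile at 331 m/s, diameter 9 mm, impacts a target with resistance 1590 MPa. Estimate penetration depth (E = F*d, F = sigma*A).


A = pi*(d/2)^2 = pi*(9/2)^2 = 63.6173 mm^2
E = 0.5*m*v^2 = 0.5*0.008*331^2 = 438.244 J
depth = E/(sigma*A) = 438.244 J / (1590 MPa * 63.6173 mm^2) = 438.244/(1590 * 63.6173) m = 0.00433255 m ≈ 4.333 mm

4.333 mm


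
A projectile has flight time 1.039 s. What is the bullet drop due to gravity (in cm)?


drop = 0.5*g*t^2 = 0.5*9.81*1.039^2 = 5.29505 m ≈ 529.5 cm

529.5 cm


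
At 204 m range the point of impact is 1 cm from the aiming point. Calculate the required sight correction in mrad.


1 mrad subtends 1 cm per 10 m of range, so adj = error_cm / (dist_m / 10) = 1 / (204/10) = 0.04902 mrad

0.04902 mrad


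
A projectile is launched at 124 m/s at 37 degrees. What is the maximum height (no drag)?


H = (v0*sin(theta))^2 / (2g) = (124*sin(37°))^2 / (2*9.81) = 283.8 m

283.8 m


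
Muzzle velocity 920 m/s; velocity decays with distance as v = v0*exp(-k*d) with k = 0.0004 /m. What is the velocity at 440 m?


v = v0*exp(-k*d) = 920*exp(-0.0004*440) = 771.5 m/s

771.5 m/s


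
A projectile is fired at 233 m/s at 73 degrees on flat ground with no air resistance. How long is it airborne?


T = 2*v0*sin(theta)/g = 2*233*sin(73°)/9.81 = 45.43 s

45.43 s


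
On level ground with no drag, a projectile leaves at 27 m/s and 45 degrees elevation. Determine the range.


R = v0^2 * sin(2*theta) / g = 27^2 * sin(2*45°) / 9.81 = 74.31 m

74.31 m


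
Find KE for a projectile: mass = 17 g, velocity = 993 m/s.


E = 0.5*m*v^2 = 0.5*0.017*993^2 = 8381 J

8381 J


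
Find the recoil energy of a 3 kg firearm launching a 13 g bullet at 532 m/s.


v_r = m_p*v_p/m_gun = 0.013*532/3 = 2.30533 m/s, E_r = 0.5*m_gun*v_r^2 = 0.5*3*2.30533^2 = 7.972 J

7.972 J


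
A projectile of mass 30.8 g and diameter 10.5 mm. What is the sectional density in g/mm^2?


SD = m/d^2 = 30.8/10.5^2 = 0.2794 g/mm^2

0.2794 g/mm^2


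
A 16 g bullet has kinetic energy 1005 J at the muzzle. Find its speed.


v = sqrt(2*E/m) = sqrt(2*1005/0.016) = 354.4 m/s

354.4 m/s


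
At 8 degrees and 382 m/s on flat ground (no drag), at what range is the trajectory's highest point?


R = v0^2*sin(2*theta)/g = 382^2*sin(2*8°)/9.81 = 4100.11 m
apex_dist = R/2 = 4100.11/2 = 2050 m

2050 m


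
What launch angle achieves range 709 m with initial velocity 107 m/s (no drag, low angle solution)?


sin(2*theta) = R*g/v0^2 = 709*9.81/107^2 = 0.607502, theta = arcsin(0.607502)/2 = 18.7°

18.7 degrees


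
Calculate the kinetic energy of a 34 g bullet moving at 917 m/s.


E = 0.5*m*v^2 = 0.5*0.034*917^2 = 14295 J

14295 J


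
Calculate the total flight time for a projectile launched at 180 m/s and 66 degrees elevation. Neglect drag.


T = 2*v0*sin(theta)/g = 2*180*sin(66°)/9.81 = 33.52 s

33.52 s


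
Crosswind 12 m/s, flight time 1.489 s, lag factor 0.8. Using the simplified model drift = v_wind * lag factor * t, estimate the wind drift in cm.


drift = v_wind * lag * t = 12 * 0.8 * 1.489 = 14.2944 m ≈ 1429 cm

1429 cm


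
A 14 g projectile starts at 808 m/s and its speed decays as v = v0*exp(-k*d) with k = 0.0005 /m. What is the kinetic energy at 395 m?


v = v0*exp(-k*d) = 808*exp(-0.0005*395) = 663.19 m/s
E = 0.5*m*v^2 = 0.5*0.014*663.19^2 = 3079 J

3079 J


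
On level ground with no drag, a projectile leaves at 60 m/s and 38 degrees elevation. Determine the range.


R = v0^2 * sin(2*theta) / g = 60^2 * sin(2*38°) / 9.81 = 356.1 m

356.1 m


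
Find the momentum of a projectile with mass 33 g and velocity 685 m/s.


p = m*v = 0.033*685 = 22.61 kg·m/s

22.61 kg·m/s


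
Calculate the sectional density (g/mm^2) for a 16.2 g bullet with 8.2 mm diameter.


SD = m/d^2 = 16.2/8.2^2 = 0.2409 g/mm^2

0.2409 g/mm^2


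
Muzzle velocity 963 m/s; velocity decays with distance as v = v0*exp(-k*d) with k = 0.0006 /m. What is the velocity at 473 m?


v = v0*exp(-k*d) = 963*exp(-0.0006*473) = 725.1 m/s

725.1 m/s


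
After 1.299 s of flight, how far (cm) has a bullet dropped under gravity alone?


drop = 0.5*g*t^2 = 0.5*9.81*1.299^2 = 8.2767 m ≈ 827.7 cm

827.7 cm


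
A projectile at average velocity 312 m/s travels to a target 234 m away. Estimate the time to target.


t = d/v = 234/312 = 0.75 s

0.75 s


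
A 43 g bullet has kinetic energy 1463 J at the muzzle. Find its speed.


v = sqrt(2*E/m) = sqrt(2*1463/0.043) = 260.9 m/s

260.9 m/s


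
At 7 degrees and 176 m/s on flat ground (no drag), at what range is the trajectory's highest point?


R = v0^2*sin(2*theta)/g = 176^2*sin(2*7°)/9.81 = 763.891 m
apex_dist = R/2 = 763.891/2 = 381.9 m

381.9 m


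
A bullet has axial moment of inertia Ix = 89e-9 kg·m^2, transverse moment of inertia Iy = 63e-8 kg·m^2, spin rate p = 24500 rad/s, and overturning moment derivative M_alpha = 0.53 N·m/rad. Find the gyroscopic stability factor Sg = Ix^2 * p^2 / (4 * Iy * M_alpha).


Sg = Ix^2 * p^2 / (4 * Iy * M_alpha) = (89e-9)^2 * 24500^2 / (4 * 63e-8 * 0.53) = 3.56

3.56


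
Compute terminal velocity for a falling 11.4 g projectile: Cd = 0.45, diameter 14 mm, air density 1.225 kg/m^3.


A = pi*(d/2)^2 = pi*(14/2000)^2 = 1.53938e-04 m^2
vt = sqrt(2mg/(Cd*rho*A)) = sqrt(2*0.0114*9.81/(0.45 * 1.225 * 1.53938e-04)) = 51.34 m/s

51.34 m/s


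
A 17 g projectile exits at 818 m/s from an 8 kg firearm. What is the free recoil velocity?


v_recoil = m_p * v_p / m_gun = 0.017 * 818 / 8 = 1.738 m/s

1.738 m/s


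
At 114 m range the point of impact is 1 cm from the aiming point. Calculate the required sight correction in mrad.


1 mrad subtends 1 cm per 10 m of range, so adj = error_cm / (dist_m / 10) = 1 / (114/10) = 0.08772 mrad

0.08772 mrad


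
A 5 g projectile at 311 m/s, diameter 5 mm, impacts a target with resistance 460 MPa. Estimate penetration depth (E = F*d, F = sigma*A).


A = pi*(d/2)^2 = pi*(5/2)^2 = 19.635 mm^2
E = 0.5*m*v^2 = 0.5*0.005*311^2 = 241.803 J
depth = E/(sigma*A) = 241.803 J / (460 MPa * 19.635 mm^2) = 241.803/(460 * 19.635) m = 0.0267715 m ≈ 26.77 mm

26.77 mm


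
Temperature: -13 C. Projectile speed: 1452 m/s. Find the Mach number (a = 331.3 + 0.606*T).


a = 331.3 + 0.606*(-13) = 323.422 m/s
M = v/a = 1452/323.422 = 4.489

4.489


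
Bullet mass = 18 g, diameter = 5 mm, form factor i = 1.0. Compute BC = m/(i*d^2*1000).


BC = m/(i*d^2*1000) = 18/(1.0 * 5^2 * 1000) = 0.00072

0.00072


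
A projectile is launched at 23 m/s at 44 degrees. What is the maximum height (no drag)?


H = (v0*sin(theta))^2 / (2g) = (23*sin(44°))^2 / (2*9.81) = 13.01 m

13.01 m


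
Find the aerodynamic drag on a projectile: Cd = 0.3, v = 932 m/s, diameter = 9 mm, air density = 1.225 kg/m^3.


A = pi*(d/2)^2 = pi*(9/2000)^2 = 6.36173e-05 m^2
Fd = 0.5*Cd*rho*A*v^2 = 0.5*0.3*1.225*6.36173e-05*932^2 = 10.15 N

10.15 N


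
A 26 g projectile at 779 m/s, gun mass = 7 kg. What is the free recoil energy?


v_r = m_p*v_p/m_gun = 0.026*779/7 = 2.89343 m/s, E_r = 0.5*m_gun*v_r^2 = 0.5*7*2.89343^2 = 29.3 J

29.3 J


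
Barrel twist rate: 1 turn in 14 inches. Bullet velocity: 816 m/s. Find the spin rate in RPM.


twist_m = 14*0.0254 = 0.3556 m
spin = v/twist = 816/0.3556 = 2294.713 rev/s
RPM = spin*60 = 2294.713*60 ≈ 137683 RPM

137683 RPM


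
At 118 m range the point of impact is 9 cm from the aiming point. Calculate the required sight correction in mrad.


1 mrad subtends 1 cm per 10 m of range, so adj = error_cm / (dist_m / 10) = 9 / (118/10) = 0.7627 mrad

0.7627 mrad


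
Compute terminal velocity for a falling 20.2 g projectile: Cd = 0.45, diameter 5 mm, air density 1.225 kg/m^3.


A = pi*(d/2)^2 = pi*(5/2000)^2 = 1.96350e-05 m^2
vt = sqrt(2mg/(Cd*rho*A)) = sqrt(2*0.0202*9.81/(0.45 * 1.225 * 1.96350e-05)) = 191.4 m/s

191.4 m/s


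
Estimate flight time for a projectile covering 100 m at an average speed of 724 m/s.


t = d/v = 100/724 = 0.1381 s

0.1381 s


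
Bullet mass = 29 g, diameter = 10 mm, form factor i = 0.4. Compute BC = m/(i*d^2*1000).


BC = m/(i*d^2*1000) = 29/(0.4 * 10^2 * 1000) = 0.000725

0.000725


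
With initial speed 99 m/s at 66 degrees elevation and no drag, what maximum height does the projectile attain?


H = (v0*sin(theta))^2 / (2g) = (99*sin(66°))^2 / (2*9.81) = 416.9 m

416.9 m


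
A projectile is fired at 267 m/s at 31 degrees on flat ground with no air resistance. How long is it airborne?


T = 2*v0*sin(theta)/g = 2*267*sin(31°)/9.81 = 28.04 s

28.04 s


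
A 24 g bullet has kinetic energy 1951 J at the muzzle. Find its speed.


v = sqrt(2*E/m) = sqrt(2*1951/0.024) = 403.2 m/s

403.2 m/s


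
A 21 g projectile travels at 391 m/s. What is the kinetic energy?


E = 0.5*m*v^2 = 0.5*0.021*391^2 = 1605 J

1605 J


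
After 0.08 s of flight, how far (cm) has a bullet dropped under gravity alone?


drop = 0.5*g*t^2 = 0.5*9.81*0.08^2 = 0.031392 m ≈ 3.139 cm

3.139 cm


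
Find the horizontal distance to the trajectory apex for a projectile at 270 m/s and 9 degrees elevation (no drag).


R = v0^2*sin(2*theta)/g = 270^2*sin(2*9°)/9.81 = 2296.36 m
apex_dist = R/2 = 2296.36/2 = 1148 m

1148 m


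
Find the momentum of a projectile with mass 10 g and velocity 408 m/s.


p = m*v = 0.01*408 = 4.08 kg·m/s

4.08 kg·m/s


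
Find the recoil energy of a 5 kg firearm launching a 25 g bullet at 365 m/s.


v_r = m_p*v_p/m_gun = 0.025*365/5 = 1.825 m/s, E_r = 0.5*m_gun*v_r^2 = 0.5*5*1.825^2 = 8.327 J

8.327 J


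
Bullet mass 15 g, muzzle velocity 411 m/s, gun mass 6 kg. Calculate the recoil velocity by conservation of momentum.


v_recoil = m_p * v_p / m_gun = 0.015 * 411 / 6 = 1.028 m/s

1.028 m/s


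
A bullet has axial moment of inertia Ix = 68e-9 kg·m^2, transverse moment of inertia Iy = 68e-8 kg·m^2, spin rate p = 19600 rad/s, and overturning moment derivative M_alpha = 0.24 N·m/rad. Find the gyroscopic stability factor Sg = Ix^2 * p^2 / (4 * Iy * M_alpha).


Sg = Ix^2 * p^2 / (4 * Iy * M_alpha) = (68e-9)^2 * 19600^2 / (4 * 68e-8 * 0.24) = 2.721

2.721


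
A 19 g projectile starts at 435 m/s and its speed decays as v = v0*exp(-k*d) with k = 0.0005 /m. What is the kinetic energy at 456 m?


v = v0*exp(-k*d) = 435*exp(-0.0005*456) = 346.314 m/s
E = 0.5*m*v^2 = 0.5*0.019*346.314^2 = 1139 J

1139 J


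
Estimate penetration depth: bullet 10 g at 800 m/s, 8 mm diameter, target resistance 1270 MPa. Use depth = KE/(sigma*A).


A = pi*(d/2)^2 = pi*(8/2)^2 = 50.2655 mm^2
E = 0.5*m*v^2 = 0.5*0.01*800^2 = 3200 J
depth = E/(sigma*A) = 3200 J / (1270 MPa * 50.2655 mm^2) = 3200/(1270 * 50.2655) m = 0.0501275 m ≈ 50.13 mm

50.13 mm


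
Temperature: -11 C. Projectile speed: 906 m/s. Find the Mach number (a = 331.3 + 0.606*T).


a = 331.3 + 0.606*(-11) = 324.634 m/s
M = v/a = 906/324.634 = 2.791

2.791


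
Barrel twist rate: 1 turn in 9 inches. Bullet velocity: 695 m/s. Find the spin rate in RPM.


twist_m = 9*0.0254 = 0.2286 m
spin = v/twist = 695/0.2286 = 3040.245 rev/s
RPM = spin*60 = 3040.245*60 ≈ 182415 RPM

182415 RPM


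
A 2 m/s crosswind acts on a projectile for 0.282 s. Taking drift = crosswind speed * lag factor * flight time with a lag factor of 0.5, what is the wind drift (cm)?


drift = v_wind * lag * t = 2 * 0.5 * 0.282 = 0.282 m ≈ 28.2 cm

28.2 cm


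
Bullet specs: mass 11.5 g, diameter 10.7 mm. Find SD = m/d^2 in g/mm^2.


SD = m/d^2 = 11.5/10.7^2 = 0.1004 g/mm^2

0.1004 g/mm^2


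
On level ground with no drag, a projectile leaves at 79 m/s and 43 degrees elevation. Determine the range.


R = v0^2 * sin(2*theta) / g = 79^2 * sin(2*43°) / 9.81 = 634.6 m

634.6 m


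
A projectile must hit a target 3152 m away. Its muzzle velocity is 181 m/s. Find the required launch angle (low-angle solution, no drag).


sin(2*theta) = R*g/v0^2 = 3152*9.81/181^2 = 0.943839, theta = arcsin(0.943839)/2 = 35.35°

35.35 degrees


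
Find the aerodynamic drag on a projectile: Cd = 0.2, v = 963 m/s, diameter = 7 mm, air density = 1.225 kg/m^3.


A = pi*(d/2)^2 = pi*(7/2000)^2 = 3.84845e-05 m^2
Fd = 0.5*Cd*rho*A*v^2 = 0.5*0.2*1.225*3.84845e-05*963^2 = 4.372 N

4.372 N


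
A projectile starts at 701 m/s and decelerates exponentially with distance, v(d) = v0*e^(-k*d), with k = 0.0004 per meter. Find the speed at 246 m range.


v = v0*exp(-k*d) = 701*exp(-0.0004*246) = 635.3 m/s

635.3 m/s


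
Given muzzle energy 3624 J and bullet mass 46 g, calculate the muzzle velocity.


v = sqrt(2*E/m) = sqrt(2*3624/0.046) = 396.9 m/s

396.9 m/s


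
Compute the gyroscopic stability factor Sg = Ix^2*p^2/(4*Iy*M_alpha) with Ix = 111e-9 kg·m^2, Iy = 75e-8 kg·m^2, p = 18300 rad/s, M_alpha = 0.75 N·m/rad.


Sg = Ix^2 * p^2 / (4 * Iy * M_alpha) = (111e-9)^2 * 18300^2 / (4 * 75e-8 * 0.75) = 1.834

1.834


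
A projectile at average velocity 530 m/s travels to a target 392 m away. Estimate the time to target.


t = d/v = 392/530 = 0.7396 s

0.7396 s


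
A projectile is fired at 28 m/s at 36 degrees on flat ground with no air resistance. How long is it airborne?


T = 2*v0*sin(theta)/g = 2*28*sin(36°)/9.81 = 3.355 s

3.355 s


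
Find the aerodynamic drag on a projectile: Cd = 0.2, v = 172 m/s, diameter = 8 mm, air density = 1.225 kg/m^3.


A = pi*(d/2)^2 = pi*(8/2000)^2 = 5.02655e-05 m^2
Fd = 0.5*Cd*rho*A*v^2 = 0.5*0.2*1.225*5.02655e-05*172^2 = 0.1822 N

0.1822 N


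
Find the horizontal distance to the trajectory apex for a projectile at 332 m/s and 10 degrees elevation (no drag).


R = v0^2*sin(2*theta)/g = 332^2*sin(2*10°)/9.81 = 3842.9 m
apex_dist = R/2 = 3842.9/2 = 1921 m

1921 m


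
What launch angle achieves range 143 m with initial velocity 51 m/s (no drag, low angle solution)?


sin(2*theta) = R*g/v0^2 = 143*9.81/51^2 = 0.539343, theta = arcsin(0.539343)/2 = 16.32°

16.32 degrees


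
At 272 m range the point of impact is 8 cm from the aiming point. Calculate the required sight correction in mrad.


1 mrad subtends 1 cm per 10 m of range, so adj = error_cm / (dist_m / 10) = 8 / (272/10) = 0.2941 mrad

0.2941 mrad


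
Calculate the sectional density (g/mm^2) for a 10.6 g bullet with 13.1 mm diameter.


SD = m/d^2 = 10.6/13.1^2 = 0.06177 g/mm^2

0.06177 g/mm^2


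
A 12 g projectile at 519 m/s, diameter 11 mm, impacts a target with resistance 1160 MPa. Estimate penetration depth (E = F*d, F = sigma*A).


A = pi*(d/2)^2 = pi*(11/2)^2 = 95.0332 mm^2
E = 0.5*m*v^2 = 0.5*0.012*519^2 = 1616.17 J
depth = E/(sigma*A) = 1616.17 J / (1160 MPa * 95.0332 mm^2) = 1616.17/(1160 * 95.0332) m = 0.0146606 m ≈ 14.66 mm

14.66 mm


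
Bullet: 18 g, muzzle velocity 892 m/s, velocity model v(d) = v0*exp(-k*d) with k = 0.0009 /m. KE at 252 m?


v = v0*exp(-k*d) = 892*exp(-0.0009*252) = 710.996 m/s
E = 0.5*m*v^2 = 0.5*0.018*710.996^2 = 4550 J

4550 J


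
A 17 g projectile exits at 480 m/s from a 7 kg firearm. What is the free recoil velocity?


v_recoil = m_p * v_p / m_gun = 0.017 * 480 / 7 = 1.166 m/s

1.166 m/s


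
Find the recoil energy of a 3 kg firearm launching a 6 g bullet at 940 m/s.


v_r = m_p*v_p/m_gun = 0.006*940/3 = 1.88 m/s, E_r = 0.5*m_gun*v_r^2 = 0.5*3*1.88^2 = 5.302 J

5.302 J


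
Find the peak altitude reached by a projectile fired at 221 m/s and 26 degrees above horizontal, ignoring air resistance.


H = (v0*sin(theta))^2 / (2g) = (221*sin(26°))^2 / (2*9.81) = 478.4 m

478.4 m


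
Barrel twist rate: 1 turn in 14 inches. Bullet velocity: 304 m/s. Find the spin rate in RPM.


twist_m = 14*0.0254 = 0.3556 m
spin = v/twist = 304/0.3556 = 854.8931 rev/s
RPM = spin*60 = 854.8931*60 ≈ 51294 RPM

51294 RPM


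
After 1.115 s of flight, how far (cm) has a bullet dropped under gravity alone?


drop = 0.5*g*t^2 = 0.5*9.81*1.115^2 = 6.09802 m ≈ 609.8 cm

609.8 cm


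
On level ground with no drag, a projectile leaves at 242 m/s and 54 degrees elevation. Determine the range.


R = v0^2 * sin(2*theta) / g = 242^2 * sin(2*54°) / 9.81 = 5678 m

5678 m


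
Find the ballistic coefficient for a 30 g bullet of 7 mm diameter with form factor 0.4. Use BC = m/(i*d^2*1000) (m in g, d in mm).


BC = m/(i*d^2*1000) = 30/(0.4 * 7^2 * 1000) = 0.001531

0.001531


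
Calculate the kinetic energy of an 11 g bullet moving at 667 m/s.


E = 0.5*m*v^2 = 0.5*0.011*667^2 = 2447 J

2447 J


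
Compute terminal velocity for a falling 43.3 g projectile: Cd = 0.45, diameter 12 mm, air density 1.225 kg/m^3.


A = pi*(d/2)^2 = pi*(12/2000)^2 = 1.13097e-04 m^2
vt = sqrt(2mg/(Cd*rho*A)) = sqrt(2*0.0433*9.81/(0.45 * 1.225 * 1.13097e-04)) = 116.7 m/s

116.7 m/s


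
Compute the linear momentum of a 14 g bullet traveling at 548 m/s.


p = m*v = 0.014*548 = 7.672 kg·m/s

7.672 kg·m/s


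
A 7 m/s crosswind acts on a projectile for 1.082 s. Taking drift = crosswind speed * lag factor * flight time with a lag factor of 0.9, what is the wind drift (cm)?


drift = v_wind * lag * t = 7 * 0.9 * 1.082 = 6.8166 m ≈ 681.7 cm

681.7 cm


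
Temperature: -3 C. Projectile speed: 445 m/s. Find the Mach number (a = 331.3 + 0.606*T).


a = 331.3 + 0.606*(-3) = 329.482 m/s
M = v/a = 445/329.482 = 1.351

1.351


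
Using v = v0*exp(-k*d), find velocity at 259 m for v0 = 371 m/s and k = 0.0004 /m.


v = v0*exp(-k*d) = 371*exp(-0.0004*259) = 334.5 m/s

334.5 m/s


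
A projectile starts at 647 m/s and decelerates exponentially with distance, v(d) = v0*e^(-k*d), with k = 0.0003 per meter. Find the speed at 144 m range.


v = v0*exp(-k*d) = 647*exp(-0.0003*144) = 619.6 m/s

619.6 m/s


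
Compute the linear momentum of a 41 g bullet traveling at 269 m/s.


p = m*v = 0.041*269 = 11.03 kg·m/s

11.03 kg·m/s


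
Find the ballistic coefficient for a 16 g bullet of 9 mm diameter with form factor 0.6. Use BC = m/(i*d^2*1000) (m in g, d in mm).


BC = m/(i*d^2*1000) = 16/(0.6 * 9^2 * 1000) = 0.0003292

0.0003292


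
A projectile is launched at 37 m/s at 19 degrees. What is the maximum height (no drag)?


H = (v0*sin(theta))^2 / (2g) = (37*sin(19°))^2 / (2*9.81) = 7.396 m

7.396 m


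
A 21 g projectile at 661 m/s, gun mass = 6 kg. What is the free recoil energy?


v_r = m_p*v_p/m_gun = 0.021*661/6 = 2.3135 m/s, E_r = 0.5*m_gun*v_r^2 = 0.5*6*2.3135^2 = 16.06 J

16.06 J


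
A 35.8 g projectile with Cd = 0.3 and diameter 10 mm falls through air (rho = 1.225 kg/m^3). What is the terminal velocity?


A = pi*(d/2)^2 = pi*(10/2000)^2 = 7.85398e-05 m^2
vt = sqrt(2mg/(Cd*rho*A)) = sqrt(2*0.0358*9.81/(0.3 * 1.225 * 7.85398e-05)) = 156 m/s

156 m/s


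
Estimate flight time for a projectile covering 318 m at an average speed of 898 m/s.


t = d/v = 318/898 = 0.3541 s

0.3541 s


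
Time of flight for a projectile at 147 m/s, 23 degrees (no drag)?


T = 2*v0*sin(theta)/g = 2*147*sin(23°)/9.81 = 11.71 s

11.71 s


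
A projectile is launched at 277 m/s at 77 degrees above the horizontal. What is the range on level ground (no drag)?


R = v0^2 * sin(2*theta) / g = 277^2 * sin(2*77°) / 9.81 = 3429 m

3429 m


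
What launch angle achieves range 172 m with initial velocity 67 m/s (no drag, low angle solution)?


sin(2*theta) = R*g/v0^2 = 172*9.81/67^2 = 0.375879, theta = arcsin(0.375879)/2 = 11.04°

11.04 degrees


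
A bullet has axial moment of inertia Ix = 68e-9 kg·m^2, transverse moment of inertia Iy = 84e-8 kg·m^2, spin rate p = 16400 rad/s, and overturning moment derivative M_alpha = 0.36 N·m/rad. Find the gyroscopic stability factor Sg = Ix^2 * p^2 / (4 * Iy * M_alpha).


Sg = Ix^2 * p^2 / (4 * Iy * M_alpha) = (68e-9)^2 * 16400^2 / (4 * 84e-8 * 0.36) = 1.028

1.028


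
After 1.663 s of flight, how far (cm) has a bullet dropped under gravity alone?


drop = 0.5*g*t^2 = 0.5*9.81*1.663^2 = 13.5651 m ≈ 1357 cm

1357 cm


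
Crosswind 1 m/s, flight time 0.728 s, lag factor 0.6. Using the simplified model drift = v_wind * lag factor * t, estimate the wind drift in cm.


drift = v_wind * lag * t = 1 * 0.6 * 0.728 = 0.4368 m ≈ 43.68 cm

43.68 cm


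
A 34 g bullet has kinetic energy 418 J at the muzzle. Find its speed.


v = sqrt(2*E/m) = sqrt(2*418/0.034) = 156.8 m/s

156.8 m/s


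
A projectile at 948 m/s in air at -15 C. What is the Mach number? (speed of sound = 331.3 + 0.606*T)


a = 331.3 + 0.606*(-15) = 322.21 m/s
M = v/a = 948/322.21 = 2.942

2.942


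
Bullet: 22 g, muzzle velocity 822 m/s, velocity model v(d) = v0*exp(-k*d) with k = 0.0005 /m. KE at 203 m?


v = v0*exp(-k*d) = 822*exp(-0.0005*203) = 742.662 m/s
E = 0.5*m*v^2 = 0.5*0.022*742.662^2 = 6067 J

6067 J


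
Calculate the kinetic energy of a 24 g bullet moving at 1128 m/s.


E = 0.5*m*v^2 = 0.5*0.024*1128^2 = 15269 J

15269 J


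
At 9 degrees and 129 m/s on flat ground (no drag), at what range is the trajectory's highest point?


R = v0^2*sin(2*theta)/g = 129^2*sin(2*9°)/9.81 = 524.195 m
apex_dist = R/2 = 524.195/2 = 262.1 m

262.1 m


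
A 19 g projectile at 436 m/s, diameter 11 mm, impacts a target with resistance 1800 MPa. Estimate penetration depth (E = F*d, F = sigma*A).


A = pi*(d/2)^2 = pi*(11/2)^2 = 95.0332 mm^2
E = 0.5*m*v^2 = 0.5*0.019*436^2 = 1805.91 J
depth = E/(sigma*A) = 1805.91 J / (1800 MPa * 95.0332 mm^2) = 1805.91/(1800 * 95.0332) m = 0.0105572 m ≈ 10.56 mm

10.56 mm


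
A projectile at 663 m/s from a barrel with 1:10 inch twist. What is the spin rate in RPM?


twist_m = 10*0.0254 = 0.254 m
spin = v/twist = 663/0.254 = 2610.236 rev/s
RPM = spin*60 = 2610.236*60 ≈ 156614 RPM

156614 RPM


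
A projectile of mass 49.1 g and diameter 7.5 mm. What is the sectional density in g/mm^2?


SD = m/d^2 = 49.1/7.5^2 = 0.8729 g/mm^2

0.8729 g/mm^2


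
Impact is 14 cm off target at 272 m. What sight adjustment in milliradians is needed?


1 mrad subtends 1 cm per 10 m of range, so adj = error_cm / (dist_m / 10) = 14 / (272/10) = 0.5147 mrad

0.5147 mrad


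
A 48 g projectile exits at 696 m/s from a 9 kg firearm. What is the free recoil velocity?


v_recoil = m_p * v_p / m_gun = 0.048 * 696 / 9 = 3.712 m/s

3.712 m/s


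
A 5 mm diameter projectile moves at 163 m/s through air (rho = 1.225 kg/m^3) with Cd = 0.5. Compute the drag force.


A = pi*(d/2)^2 = pi*(5/2000)^2 = 1.96350e-05 m^2
Fd = 0.5*Cd*rho*A*v^2 = 0.5*0.5*1.225*1.96350e-05*163^2 = 0.1598 N

0.1598 N


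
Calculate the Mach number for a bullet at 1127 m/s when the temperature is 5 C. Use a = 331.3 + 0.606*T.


a = 331.3 + 0.606*(5) = 334.33 m/s
M = v/a = 1127/334.33 = 3.371

3.371


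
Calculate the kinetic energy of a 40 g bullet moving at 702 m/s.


E = 0.5*m*v^2 = 0.5*0.04*702^2 = 9856 J

9856 J


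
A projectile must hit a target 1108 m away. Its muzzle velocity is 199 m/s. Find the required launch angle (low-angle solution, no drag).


sin(2*theta) = R*g/v0^2 = 1108*9.81/199^2 = 0.274475, theta = arcsin(0.274475)/2 = 7.965°

7.965 degrees


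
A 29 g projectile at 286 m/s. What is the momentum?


p = m*v = 0.029*286 = 8.294 kg·m/s

8.294 kg·m/s


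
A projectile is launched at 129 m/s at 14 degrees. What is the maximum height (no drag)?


H = (v0*sin(theta))^2 / (2g) = (129*sin(14°))^2 / (2*9.81) = 49.64 m

49.64 m


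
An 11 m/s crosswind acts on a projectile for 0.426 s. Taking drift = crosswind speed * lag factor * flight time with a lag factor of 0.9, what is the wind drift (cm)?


drift = v_wind * lag * t = 11 * 0.9 * 0.426 = 4.2174 m ≈ 421.7 cm

421.7 cm


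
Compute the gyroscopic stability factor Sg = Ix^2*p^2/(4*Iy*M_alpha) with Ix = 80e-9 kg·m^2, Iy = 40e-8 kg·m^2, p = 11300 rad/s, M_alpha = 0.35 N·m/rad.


Sg = Ix^2 * p^2 / (4 * Iy * M_alpha) = (80e-9)^2 * 11300^2 / (4 * 40e-8 * 0.35) = 1.459

1.459


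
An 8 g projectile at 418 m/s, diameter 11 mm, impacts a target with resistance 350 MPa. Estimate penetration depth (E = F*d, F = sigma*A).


A = pi*(d/2)^2 = pi*(11/2)^2 = 95.0332 mm^2
E = 0.5*m*v^2 = 0.5*0.008*418^2 = 698.896 J
depth = E/(sigma*A) = 698.896 J / (350 MPa * 95.0332 mm^2) = 698.896/(350 * 95.0332) m = 0.0210121 m ≈ 21.01 mm

21.01 mm


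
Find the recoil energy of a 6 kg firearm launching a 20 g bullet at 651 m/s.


v_r = m_p*v_p/m_gun = 0.02*651/6 = 2.17 m/s, E_r = 0.5*m_gun*v_r^2 = 0.5*6*2.17^2 = 14.13 J

14.13 J


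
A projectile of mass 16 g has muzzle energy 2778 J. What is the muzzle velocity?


v = sqrt(2*E/m) = sqrt(2*2778/0.016) = 589.3 m/s

589.3 m/s


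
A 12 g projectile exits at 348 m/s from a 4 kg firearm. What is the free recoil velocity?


v_recoil = m_p * v_p / m_gun = 0.012 * 348 / 4 = 1.044 m/s

1.044 m/s


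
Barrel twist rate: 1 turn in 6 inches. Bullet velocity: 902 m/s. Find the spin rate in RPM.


twist_m = 6*0.0254 = 0.1524 m
spin = v/twist = 902/0.1524 = 5918.635 rev/s
RPM = spin*60 = 5918.635*60 ≈ 355118 RPM

355118 RPM


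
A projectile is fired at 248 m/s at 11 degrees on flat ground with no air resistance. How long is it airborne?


T = 2*v0*sin(theta)/g = 2*248*sin(11°)/9.81 = 9.647 s

9.647 s


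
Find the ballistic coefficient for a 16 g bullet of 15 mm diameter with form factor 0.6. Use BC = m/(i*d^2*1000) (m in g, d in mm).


BC = m/(i*d^2*1000) = 16/(0.6 * 15^2 * 1000) = 0.0001185

0.0001185


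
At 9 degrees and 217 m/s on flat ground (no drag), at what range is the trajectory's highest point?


R = v0^2*sin(2*theta)/g = 217^2*sin(2*9°)/9.81 = 1483.31 m
apex_dist = R/2 = 1483.31/2 = 741.7 m

741.7 m


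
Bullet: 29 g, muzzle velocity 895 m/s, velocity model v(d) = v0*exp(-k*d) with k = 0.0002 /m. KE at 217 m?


v = v0*exp(-k*d) = 895*exp(-0.0002*217) = 856.988 m/s
E = 0.5*m*v^2 = 0.5*0.029*856.988^2 = 10649 J

10649 J


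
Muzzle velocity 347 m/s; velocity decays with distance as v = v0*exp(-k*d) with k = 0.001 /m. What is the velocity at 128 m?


v = v0*exp(-k*d) = 347*exp(-0.001*128) = 305.3 m/s

305.3 m/s


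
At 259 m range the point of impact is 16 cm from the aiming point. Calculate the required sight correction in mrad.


1 mrad subtends 1 cm per 10 m of range, so adj = error_cm / (dist_m / 10) = 16 / (259/10) = 0.6178 mrad

0.6178 mrad


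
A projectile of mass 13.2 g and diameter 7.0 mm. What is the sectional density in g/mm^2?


SD = m/d^2 = 13.2/7.0^2 = 0.2694 g/mm^2

0.2694 g/mm^2


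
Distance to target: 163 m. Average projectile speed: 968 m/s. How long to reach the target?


t = d/v = 163/968 = 0.1684 s

0.1684 s


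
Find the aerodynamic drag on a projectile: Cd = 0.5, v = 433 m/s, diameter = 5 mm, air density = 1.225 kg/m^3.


A = pi*(d/2)^2 = pi*(5/2000)^2 = 1.96350e-05 m^2
Fd = 0.5*Cd*rho*A*v^2 = 0.5*0.5*1.225*1.96350e-05*433^2 = 1.127 N

1.127 N


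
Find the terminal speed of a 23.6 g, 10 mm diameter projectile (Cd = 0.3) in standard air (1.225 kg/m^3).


A = pi*(d/2)^2 = pi*(10/2000)^2 = 7.85398e-05 m^2
vt = sqrt(2mg/(Cd*rho*A)) = sqrt(2*0.0236*9.81/(0.3 * 1.225 * 7.85398e-05)) = 126.7 m/s

126.7 m/s


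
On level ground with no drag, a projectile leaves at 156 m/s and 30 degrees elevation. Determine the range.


R = v0^2 * sin(2*theta) / g = 156^2 * sin(2*30°) / 9.81 = 2148 m

2148 m


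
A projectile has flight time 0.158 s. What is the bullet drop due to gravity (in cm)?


drop = 0.5*g*t^2 = 0.5*9.81*0.158^2 = 0.122448 m ≈ 12.24 cm

12.24 cm


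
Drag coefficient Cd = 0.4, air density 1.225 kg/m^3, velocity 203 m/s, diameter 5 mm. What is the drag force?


A = pi*(d/2)^2 = pi*(5/2000)^2 = 1.96350e-05 m^2
Fd = 0.5*Cd*rho*A*v^2 = 0.5*0.4*1.225*1.96350e-05*203^2 = 0.1982 N

0.1982 N


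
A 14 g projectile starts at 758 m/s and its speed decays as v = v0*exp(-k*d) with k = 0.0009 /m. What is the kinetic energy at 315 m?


v = v0*exp(-k*d) = 758*exp(-0.0009*315) = 570.882 m/s
E = 0.5*m*v^2 = 0.5*0.014*570.882^2 = 2281 J

2281 J


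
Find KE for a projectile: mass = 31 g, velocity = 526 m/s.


E = 0.5*m*v^2 = 0.5*0.031*526^2 = 4288 J

4288 J


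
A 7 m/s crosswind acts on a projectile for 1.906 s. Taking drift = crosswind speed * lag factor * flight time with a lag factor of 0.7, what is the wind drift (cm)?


drift = v_wind * lag * t = 7 * 0.7 * 1.906 = 9.3394 m ≈ 933.9 cm

933.9 cm


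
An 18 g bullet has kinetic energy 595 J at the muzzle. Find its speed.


v = sqrt(2*E/m) = sqrt(2*595/0.018) = 257.1 m/s

257.1 m/s


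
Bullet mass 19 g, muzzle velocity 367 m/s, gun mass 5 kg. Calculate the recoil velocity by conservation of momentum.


v_recoil = m_p * v_p / m_gun = 0.019 * 367 / 5 = 1.395 m/s

1.395 m/s


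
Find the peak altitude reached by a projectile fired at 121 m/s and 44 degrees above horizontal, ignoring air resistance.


H = (v0*sin(theta))^2 / (2g) = (121*sin(44°))^2 / (2*9.81) = 360.1 m

360.1 m


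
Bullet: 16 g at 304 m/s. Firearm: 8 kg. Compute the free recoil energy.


v_r = m_p*v_p/m_gun = 0.016*304/8 = 0.608 m/s, E_r = 0.5*m_gun*v_r^2 = 0.5*8*0.608^2 = 1.479 J

1.479 J


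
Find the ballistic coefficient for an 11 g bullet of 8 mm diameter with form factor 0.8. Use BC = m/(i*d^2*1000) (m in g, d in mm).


BC = m/(i*d^2*1000) = 11/(0.8 * 8^2 * 1000) = 0.0002148

0.0002148


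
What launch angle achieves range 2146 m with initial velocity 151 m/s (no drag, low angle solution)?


sin(2*theta) = R*g/v0^2 = 2146*9.81/151^2 = 0.923304, theta = arcsin(0.923304)/2 = 33.71°

33.71 degrees


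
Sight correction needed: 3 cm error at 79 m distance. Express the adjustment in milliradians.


1 mrad subtends 1 cm per 10 m of range, so adj = error_cm / (dist_m / 10) = 3 / (79/10) = 0.3797 mrad

0.3797 mrad


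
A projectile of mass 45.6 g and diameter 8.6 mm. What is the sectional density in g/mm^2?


SD = m/d^2 = 45.6/8.6^2 = 0.6165 g/mm^2

0.6165 g/mm^2


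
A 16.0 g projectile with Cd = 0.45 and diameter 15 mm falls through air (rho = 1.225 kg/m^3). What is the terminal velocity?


A = pi*(d/2)^2 = pi*(15/2000)^2 = 1.76715e-04 m^2
vt = sqrt(2mg/(Cd*rho*A)) = sqrt(2*0.016*9.81/(0.45 * 1.225 * 1.76715e-04)) = 56.77 m/s

56.77 m/s


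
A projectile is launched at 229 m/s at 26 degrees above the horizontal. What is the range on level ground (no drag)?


R = v0^2 * sin(2*theta) / g = 229^2 * sin(2*26°) / 9.81 = 4212 m

4212 m


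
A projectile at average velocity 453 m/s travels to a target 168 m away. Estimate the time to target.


t = d/v = 168/453 = 0.3709 s

0.3709 s


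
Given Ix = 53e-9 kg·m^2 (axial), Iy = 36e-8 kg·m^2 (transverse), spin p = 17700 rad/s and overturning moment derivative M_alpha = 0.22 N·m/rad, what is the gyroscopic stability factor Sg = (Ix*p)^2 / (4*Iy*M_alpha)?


Sg = Ix^2 * p^2 / (4 * Iy * M_alpha) = (53e-9)^2 * 17700^2 / (4 * 36e-8 * 0.22) = 2.778

2.778


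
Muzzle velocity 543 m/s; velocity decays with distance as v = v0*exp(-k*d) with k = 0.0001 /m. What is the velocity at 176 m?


v = v0*exp(-k*d) = 543*exp(-0.0001*176) = 533.5 m/s

533.5 m/s


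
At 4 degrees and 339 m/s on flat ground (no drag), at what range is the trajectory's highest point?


R = v0^2*sin(2*theta)/g = 339^2*sin(2*4°)/9.81 = 1630.37 m
apex_dist = R/2 = 1630.37/2 = 815.2 m

815.2 m
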